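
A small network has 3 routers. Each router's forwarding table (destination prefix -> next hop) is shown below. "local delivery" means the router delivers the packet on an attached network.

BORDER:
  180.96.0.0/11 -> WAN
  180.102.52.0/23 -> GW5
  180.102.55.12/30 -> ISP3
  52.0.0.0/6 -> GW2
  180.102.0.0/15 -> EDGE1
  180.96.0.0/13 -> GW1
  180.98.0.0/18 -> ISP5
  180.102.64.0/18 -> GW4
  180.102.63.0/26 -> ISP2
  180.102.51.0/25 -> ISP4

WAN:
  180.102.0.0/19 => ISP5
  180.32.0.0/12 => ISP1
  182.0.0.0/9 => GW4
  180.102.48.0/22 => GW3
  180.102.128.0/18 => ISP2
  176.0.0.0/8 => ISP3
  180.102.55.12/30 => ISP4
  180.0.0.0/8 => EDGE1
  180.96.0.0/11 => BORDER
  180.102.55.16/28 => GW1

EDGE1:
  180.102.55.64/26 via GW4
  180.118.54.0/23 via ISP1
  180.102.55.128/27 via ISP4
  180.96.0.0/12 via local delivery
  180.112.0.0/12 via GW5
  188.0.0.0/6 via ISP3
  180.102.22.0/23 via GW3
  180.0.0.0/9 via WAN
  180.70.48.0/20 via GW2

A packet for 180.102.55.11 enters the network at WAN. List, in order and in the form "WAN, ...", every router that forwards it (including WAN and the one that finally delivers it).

At WAN: longest match for 180.102.55.11 is 180.96.0.0/11 -> BORDER
At BORDER: longest match for 180.102.55.11 is 180.102.0.0/15 -> EDGE1
At EDGE1: longest match for 180.102.55.11 is 180.96.0.0/12 -> local delivery

WAN, BORDER, EDGE1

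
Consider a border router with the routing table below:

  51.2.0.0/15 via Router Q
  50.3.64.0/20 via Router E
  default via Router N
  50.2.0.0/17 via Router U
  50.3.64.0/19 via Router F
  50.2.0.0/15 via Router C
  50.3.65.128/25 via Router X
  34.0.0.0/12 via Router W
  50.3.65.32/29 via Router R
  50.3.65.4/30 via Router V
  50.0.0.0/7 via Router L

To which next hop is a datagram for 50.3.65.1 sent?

Routes whose prefix contains 50.3.65.1:
  0.0.0.0/0 (default, matches everything) -> Router N
  50.0.0.0/7 (50.0.0.0 - 51.255.255.255) -> Router L
  50.2.0.0/15 (50.2.0.0 - 50.3.255.255) -> Router C
  50.3.64.0/19 (50.3.64.0 - 50.3.95.255) -> Router F
  50.3.64.0/20 (50.3.64.0 - 50.3.79.255) -> Router E
More-specific entries that do NOT match:
  50.3.65.4/30 (50.3.65.4 - 50.3.65.7) does not contain 50.3.65.1
  50.3.65.32/29 (50.3.65.32 - 50.3.65.39) does not contain 50.3.65.1
  50.3.65.128/25 (50.3.65.128 - 50.3.65.255) does not contain 50.3.65.1
Longest matching prefix is /20 -> next hop Router E.

Router E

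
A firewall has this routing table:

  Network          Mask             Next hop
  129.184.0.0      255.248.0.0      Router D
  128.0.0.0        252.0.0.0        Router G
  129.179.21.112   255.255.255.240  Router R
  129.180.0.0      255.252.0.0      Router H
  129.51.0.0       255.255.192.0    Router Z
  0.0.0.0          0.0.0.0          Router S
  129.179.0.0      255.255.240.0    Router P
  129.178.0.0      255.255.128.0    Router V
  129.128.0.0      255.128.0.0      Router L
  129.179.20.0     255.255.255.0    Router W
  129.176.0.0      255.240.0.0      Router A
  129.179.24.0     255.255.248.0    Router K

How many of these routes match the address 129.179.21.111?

4

Prefixes containing 129.179.21.111:
  0.0.0.0/0 (default, matches everything)
  128.0.0.0/6 (128.0.0.0 - 131.255.255.255)
  129.128.0.0/9 (129.128.0.0 - 129.255.255.255)
  129.176.0.0/12 (129.176.0.0 - 129.191.255.255)
Total matching entries: 4.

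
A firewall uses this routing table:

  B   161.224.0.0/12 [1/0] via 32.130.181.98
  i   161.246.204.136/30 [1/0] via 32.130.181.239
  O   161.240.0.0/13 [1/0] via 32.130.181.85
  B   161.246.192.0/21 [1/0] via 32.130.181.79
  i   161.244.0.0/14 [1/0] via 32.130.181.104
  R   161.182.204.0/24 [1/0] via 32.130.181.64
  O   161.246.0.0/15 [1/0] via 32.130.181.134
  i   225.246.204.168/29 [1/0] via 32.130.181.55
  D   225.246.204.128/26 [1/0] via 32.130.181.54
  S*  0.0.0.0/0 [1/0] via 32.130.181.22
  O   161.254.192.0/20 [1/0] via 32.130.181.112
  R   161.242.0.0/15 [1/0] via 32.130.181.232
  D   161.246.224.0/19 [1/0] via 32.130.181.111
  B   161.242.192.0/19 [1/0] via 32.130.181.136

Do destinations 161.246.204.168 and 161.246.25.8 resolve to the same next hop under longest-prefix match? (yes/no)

161.246.204.168: longest match 161.246.0.0/15 -> 32.130.181.134
161.246.25.8: longest match 161.246.0.0/15 -> 32.130.181.134

yes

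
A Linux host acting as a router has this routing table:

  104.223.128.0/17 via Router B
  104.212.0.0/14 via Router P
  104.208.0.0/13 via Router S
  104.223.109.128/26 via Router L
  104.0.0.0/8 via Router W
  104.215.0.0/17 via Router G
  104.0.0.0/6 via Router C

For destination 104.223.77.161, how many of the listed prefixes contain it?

Prefixes containing 104.223.77.161:
  104.0.0.0/6 (104.0.0.0 - 107.255.255.255)
  104.0.0.0/8 (104.0.0.0 - 104.255.255.255)
Total matching entries: 2.

2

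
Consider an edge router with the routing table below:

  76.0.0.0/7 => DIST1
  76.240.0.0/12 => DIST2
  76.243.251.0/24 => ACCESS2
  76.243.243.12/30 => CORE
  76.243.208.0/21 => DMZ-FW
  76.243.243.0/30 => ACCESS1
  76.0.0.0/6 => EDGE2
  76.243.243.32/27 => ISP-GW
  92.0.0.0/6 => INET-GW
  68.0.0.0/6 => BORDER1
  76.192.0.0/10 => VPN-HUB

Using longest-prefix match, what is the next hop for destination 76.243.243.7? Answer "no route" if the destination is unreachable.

DIST2

Routes whose prefix contains 76.243.243.7:
  76.0.0.0/6 (76.0.0.0 - 79.255.255.255) -> EDGE2
  76.0.0.0/7 (76.0.0.0 - 77.255.255.255) -> DIST1
  76.192.0.0/10 (76.192.0.0 - 76.255.255.255) -> VPN-HUB
  76.240.0.0/12 (76.240.0.0 - 76.255.255.255) -> DIST2
More-specific entries that do NOT match:
  76.243.243.12/30 (76.243.243.12 - 76.243.243.15) does not contain 76.243.243.7
  76.243.243.0/30 (76.243.243.0 - 76.243.243.3) does not contain 76.243.243.7
  76.243.243.32/27 (76.243.243.32 - 76.243.243.63) does not contain 76.243.243.7
  76.243.251.0/24 (76.243.251.0 - 76.243.251.255) does not contain 76.243.243.7
  76.243.208.0/21 (76.243.208.0 - 76.243.215.255) does not contain 76.243.243.7
Longest matching prefix is /12 -> next hop DIST2.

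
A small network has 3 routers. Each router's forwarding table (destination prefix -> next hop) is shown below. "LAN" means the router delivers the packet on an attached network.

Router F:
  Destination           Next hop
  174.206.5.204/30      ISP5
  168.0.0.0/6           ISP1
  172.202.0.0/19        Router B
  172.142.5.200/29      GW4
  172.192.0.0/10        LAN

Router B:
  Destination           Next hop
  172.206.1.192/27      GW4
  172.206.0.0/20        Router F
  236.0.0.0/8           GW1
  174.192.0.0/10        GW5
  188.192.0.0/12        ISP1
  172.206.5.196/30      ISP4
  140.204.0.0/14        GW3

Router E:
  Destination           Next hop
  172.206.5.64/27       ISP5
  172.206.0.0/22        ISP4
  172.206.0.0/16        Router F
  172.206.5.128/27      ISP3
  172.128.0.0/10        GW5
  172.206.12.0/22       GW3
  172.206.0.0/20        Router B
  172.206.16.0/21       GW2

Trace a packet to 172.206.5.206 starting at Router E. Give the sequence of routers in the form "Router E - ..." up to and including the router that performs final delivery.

Router E - Router B - Router F

At Router E: longest match for 172.206.5.206 is 172.206.0.0/20 -> Router B
At Router B: longest match for 172.206.5.206 is 172.206.0.0/20 -> Router F
At Router F: longest match for 172.206.5.206 is 172.192.0.0/10 -> LAN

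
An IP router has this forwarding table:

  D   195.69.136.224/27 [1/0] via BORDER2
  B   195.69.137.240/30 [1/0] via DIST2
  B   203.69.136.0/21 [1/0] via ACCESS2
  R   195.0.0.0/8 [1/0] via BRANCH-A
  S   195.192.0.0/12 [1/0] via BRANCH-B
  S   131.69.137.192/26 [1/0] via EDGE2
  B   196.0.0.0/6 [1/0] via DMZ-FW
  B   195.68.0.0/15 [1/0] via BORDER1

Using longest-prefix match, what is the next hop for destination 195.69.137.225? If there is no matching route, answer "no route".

Routes whose prefix contains 195.69.137.225:
  195.0.0.0/8 (195.0.0.0 - 195.255.255.255) -> BRANCH-A
  195.68.0.0/15 (195.68.0.0 - 195.69.255.255) -> BORDER1
More-specific entries that do NOT match:
  195.69.137.240/30 (195.69.137.240 - 195.69.137.243) does not contain 195.69.137.225
  195.69.136.224/27 (195.69.136.224 - 195.69.136.255) does not contain 195.69.137.225
  131.69.137.192/26 (131.69.137.192 - 131.69.137.255) does not contain 195.69.137.225
  203.69.136.0/21 (203.69.136.0 - 203.69.143.255) does not contain 195.69.137.225
Longest matching prefix is /15 -> next hop BORDER1.

BORDER1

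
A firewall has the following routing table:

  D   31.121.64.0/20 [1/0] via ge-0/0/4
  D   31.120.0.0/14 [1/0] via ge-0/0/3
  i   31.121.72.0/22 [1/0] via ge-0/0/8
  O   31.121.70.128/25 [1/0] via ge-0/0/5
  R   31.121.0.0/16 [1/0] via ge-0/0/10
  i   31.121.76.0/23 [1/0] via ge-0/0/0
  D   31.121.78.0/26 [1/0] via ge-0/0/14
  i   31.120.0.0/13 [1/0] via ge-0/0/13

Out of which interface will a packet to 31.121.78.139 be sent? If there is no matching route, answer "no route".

Routes whose prefix contains 31.121.78.139:
  31.120.0.0/13 (31.120.0.0 - 31.127.255.255) -> ge-0/0/13
  31.120.0.0/14 (31.120.0.0 - 31.123.255.255) -> ge-0/0/3
  31.121.0.0/16 (31.121.0.0 - 31.121.255.255) -> ge-0/0/10
  31.121.64.0/20 (31.121.64.0 - 31.121.79.255) -> ge-0/0/4
More-specific entries that do NOT match:
  31.121.78.0/26 (31.121.78.0 - 31.121.78.63) does not contain 31.121.78.139
  31.121.70.128/25 (31.121.70.128 - 31.121.70.255) does not contain 31.121.78.139
  31.121.76.0/23 (31.121.76.0 - 31.121.77.255) does not contain 31.121.78.139
  31.121.72.0/22 (31.121.72.0 - 31.121.75.255) does not contain 31.121.78.139
Longest matching prefix is /20 -> interface ge-0/0/4.

ge-0/0/4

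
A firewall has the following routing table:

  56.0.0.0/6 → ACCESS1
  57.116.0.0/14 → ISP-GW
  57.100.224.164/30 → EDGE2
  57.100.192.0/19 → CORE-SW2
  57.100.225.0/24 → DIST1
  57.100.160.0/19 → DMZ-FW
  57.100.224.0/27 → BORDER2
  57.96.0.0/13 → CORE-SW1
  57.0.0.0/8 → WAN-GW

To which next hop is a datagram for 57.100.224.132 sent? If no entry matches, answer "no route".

Routes whose prefix contains 57.100.224.132:
  56.0.0.0/6 (56.0.0.0 - 59.255.255.255) -> ACCESS1
  57.0.0.0/8 (57.0.0.0 - 57.255.255.255) -> WAN-GW
  57.96.0.0/13 (57.96.0.0 - 57.103.255.255) -> CORE-SW1
More-specific entries that do NOT match:
  57.100.224.164/30 (57.100.224.164 - 57.100.224.167) does not contain 57.100.224.132
  57.100.224.0/27 (57.100.224.0 - 57.100.224.31) does not contain 57.100.224.132
  57.100.225.0/24 (57.100.225.0 - 57.100.225.255) does not contain 57.100.224.132
  57.100.192.0/19 (57.100.192.0 - 57.100.223.255) does not contain 57.100.224.132
  57.100.160.0/19 (57.100.160.0 - 57.100.191.255) does not contain 57.100.224.132
  57.116.0.0/14 (57.116.0.0 - 57.119.255.255) does not contain 57.100.224.132
Longest matching prefix is /13 -> next hop CORE-SW1.

CORE-SW1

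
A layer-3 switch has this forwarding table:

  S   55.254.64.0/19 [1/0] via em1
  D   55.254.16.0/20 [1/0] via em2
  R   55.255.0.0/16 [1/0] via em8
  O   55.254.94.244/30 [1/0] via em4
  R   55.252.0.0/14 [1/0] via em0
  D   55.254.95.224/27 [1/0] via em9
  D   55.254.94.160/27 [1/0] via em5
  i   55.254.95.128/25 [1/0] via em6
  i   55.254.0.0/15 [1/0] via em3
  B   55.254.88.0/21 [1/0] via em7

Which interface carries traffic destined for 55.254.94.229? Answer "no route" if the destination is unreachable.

Routes whose prefix contains 55.254.94.229:
  55.252.0.0/14 (55.252.0.0 - 55.255.255.255) -> em0
  55.254.0.0/15 (55.254.0.0 - 55.255.255.255) -> em3
  55.254.64.0/19 (55.254.64.0 - 55.254.95.255) -> em1
  55.254.88.0/21 (55.254.88.0 - 55.254.95.255) -> em7
More-specific entries that do NOT match:
  55.254.94.244/30 (55.254.94.244 - 55.254.94.247) does not contain 55.254.94.229
  55.254.95.224/27 (55.254.95.224 - 55.254.95.255) does not contain 55.254.94.229
  55.254.94.160/27 (55.254.94.160 - 55.254.94.191) does not contain 55.254.94.229
  55.254.95.128/25 (55.254.95.128 - 55.254.95.255) does not contain 55.254.94.229
Longest matching prefix is /21 -> interface em7.

em7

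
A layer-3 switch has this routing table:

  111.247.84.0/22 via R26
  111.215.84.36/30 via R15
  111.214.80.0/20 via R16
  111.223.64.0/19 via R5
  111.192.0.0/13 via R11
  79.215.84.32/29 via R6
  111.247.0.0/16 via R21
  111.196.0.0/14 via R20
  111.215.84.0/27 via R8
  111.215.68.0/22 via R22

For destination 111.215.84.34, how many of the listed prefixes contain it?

0

No listed prefix contains 111.215.84.34.
Total matching entries: 0.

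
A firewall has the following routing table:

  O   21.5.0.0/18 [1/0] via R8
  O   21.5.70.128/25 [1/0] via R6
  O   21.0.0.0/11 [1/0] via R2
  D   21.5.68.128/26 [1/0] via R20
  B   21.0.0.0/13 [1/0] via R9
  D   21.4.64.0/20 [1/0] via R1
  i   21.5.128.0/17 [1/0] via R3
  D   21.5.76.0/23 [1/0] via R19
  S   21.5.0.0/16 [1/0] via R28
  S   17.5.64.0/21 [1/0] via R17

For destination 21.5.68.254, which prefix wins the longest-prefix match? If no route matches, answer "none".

21.5.0.0/16

Entries matching 21.5.68.254:
  21.0.0.0/11 (21.0.0.0 - 21.31.255.255)
  21.0.0.0/13 (21.0.0.0 - 21.7.255.255)
  21.5.0.0/16 (21.5.0.0 - 21.5.255.255)
Most specific is 21.5.0.0/16.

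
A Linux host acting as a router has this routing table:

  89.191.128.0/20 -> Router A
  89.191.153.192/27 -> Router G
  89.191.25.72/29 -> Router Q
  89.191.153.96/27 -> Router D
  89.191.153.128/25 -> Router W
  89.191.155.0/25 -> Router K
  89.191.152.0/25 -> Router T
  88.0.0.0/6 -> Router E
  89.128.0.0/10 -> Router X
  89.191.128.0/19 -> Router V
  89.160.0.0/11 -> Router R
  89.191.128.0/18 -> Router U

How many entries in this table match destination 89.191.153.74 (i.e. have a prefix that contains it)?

Prefixes containing 89.191.153.74:
  88.0.0.0/6 (88.0.0.0 - 91.255.255.255)
  89.128.0.0/10 (89.128.0.0 - 89.191.255.255)
  89.160.0.0/11 (89.160.0.0 - 89.191.255.255)
  89.191.128.0/18 (89.191.128.0 - 89.191.191.255)
  89.191.128.0/19 (89.191.128.0 - 89.191.159.255)
Total matching entries: 5.

5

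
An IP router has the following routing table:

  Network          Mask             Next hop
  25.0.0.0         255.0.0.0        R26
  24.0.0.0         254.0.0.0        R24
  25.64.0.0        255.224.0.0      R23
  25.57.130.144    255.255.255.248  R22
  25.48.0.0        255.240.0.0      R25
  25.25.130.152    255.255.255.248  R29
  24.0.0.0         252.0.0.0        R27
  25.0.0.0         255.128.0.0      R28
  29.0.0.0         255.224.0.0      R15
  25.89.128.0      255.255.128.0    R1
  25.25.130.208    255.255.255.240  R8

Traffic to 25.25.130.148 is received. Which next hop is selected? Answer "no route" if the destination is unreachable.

Routes whose prefix contains 25.25.130.148:
  24.0.0.0/6 (24.0.0.0 - 27.255.255.255) -> R27
  24.0.0.0/7 (24.0.0.0 - 25.255.255.255) -> R24
  25.0.0.0/8 (25.0.0.0 - 25.255.255.255) -> R26
  25.0.0.0/9 (25.0.0.0 - 25.127.255.255) -> R28
More-specific entries that do NOT match:
  25.57.130.144/29 (25.57.130.144 - 25.57.130.151) does not contain 25.25.130.148
  25.25.130.152/29 (25.25.130.152 - 25.25.130.159) does not contain 25.25.130.148
  25.25.130.208/28 (25.25.130.208 - 25.25.130.223) does not contain 25.25.130.148
  25.89.128.0/17 (25.89.128.0 - 25.89.255.255) does not contain 25.25.130.148
  25.48.0.0/12 (25.48.0.0 - 25.63.255.255) does not contain 25.25.130.148
  25.64.0.0/11 (25.64.0.0 - 25.95.255.255) does not contain 25.25.130.148
  29.0.0.0/11 (29.0.0.0 - 29.31.255.255) does not contain 25.25.130.148
Longest matching prefix is /9 -> next hop R28.

R28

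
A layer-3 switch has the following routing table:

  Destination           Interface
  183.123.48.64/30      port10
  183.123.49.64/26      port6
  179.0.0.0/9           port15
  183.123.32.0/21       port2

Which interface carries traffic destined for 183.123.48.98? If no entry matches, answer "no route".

No entry's prefix contains 183.123.48.98; there is no default route.

no route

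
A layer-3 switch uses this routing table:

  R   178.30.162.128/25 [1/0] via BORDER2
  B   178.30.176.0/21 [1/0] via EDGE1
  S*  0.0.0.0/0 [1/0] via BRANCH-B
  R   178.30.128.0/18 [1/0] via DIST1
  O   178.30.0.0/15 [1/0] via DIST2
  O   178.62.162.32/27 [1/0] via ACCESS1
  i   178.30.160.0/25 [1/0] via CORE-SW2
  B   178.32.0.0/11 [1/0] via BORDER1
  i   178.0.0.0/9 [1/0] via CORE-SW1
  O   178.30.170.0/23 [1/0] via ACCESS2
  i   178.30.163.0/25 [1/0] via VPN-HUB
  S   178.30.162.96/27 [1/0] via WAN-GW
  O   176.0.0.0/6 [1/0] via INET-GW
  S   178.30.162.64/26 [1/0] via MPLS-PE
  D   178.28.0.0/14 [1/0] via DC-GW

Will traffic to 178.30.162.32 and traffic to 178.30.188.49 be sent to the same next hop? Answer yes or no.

yes

178.30.162.32: longest match 178.30.128.0/18 -> DIST1
178.30.188.49: longest match 178.30.128.0/18 -> DIST1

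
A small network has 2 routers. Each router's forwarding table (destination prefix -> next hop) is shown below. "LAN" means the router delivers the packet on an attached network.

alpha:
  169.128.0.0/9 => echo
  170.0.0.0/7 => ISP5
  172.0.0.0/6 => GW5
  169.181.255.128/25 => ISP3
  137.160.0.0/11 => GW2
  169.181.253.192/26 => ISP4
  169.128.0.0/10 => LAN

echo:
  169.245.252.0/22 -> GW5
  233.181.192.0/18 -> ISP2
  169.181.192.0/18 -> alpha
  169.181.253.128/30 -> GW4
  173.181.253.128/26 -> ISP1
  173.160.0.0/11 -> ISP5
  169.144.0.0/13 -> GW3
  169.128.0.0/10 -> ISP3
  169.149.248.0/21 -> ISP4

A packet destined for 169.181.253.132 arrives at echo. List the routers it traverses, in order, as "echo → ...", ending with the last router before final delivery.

echo → alpha

At echo: longest match for 169.181.253.132 is 169.181.192.0/18 -> alpha
At alpha: longest match for 169.181.253.132 is 169.128.0.0/10 -> LAN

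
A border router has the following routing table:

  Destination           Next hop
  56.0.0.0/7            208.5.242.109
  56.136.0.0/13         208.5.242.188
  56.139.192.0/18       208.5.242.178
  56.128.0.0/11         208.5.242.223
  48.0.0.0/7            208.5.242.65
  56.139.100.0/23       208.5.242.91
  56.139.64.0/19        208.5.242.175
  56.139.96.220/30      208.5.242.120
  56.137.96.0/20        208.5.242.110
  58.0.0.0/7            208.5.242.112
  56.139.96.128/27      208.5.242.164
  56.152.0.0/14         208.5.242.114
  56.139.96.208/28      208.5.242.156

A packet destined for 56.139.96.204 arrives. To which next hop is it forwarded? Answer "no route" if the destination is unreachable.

208.5.242.188

Routes whose prefix contains 56.139.96.204:
  56.0.0.0/7 (56.0.0.0 - 57.255.255.255) -> 208.5.242.109
  56.128.0.0/11 (56.128.0.0 - 56.159.255.255) -> 208.5.242.223
  56.136.0.0/13 (56.136.0.0 - 56.143.255.255) -> 208.5.242.188
More-specific entries that do NOT match:
  56.139.96.220/30 (56.139.96.220 - 56.139.96.223) does not contain 56.139.96.204
  56.139.96.208/28 (56.139.96.208 - 56.139.96.223) does not contain 56.139.96.204
  56.139.96.128/27 (56.139.96.128 - 56.139.96.159) does not contain 56.139.96.204
  56.139.100.0/23 (56.139.100.0 - 56.139.101.255) does not contain 56.139.96.204
  56.137.96.0/20 (56.137.96.0 - 56.137.111.255) does not contain 56.139.96.204
  56.139.64.0/19 (56.139.64.0 - 56.139.95.255) does not contain 56.139.96.204
  56.139.192.0/18 (56.139.192.0 - 56.139.255.255) does not contain 56.139.96.204
  56.152.0.0/14 (56.152.0.0 - 56.155.255.255) does not contain 56.139.96.204
Longest matching prefix is /13 -> next hop 208.5.242.188.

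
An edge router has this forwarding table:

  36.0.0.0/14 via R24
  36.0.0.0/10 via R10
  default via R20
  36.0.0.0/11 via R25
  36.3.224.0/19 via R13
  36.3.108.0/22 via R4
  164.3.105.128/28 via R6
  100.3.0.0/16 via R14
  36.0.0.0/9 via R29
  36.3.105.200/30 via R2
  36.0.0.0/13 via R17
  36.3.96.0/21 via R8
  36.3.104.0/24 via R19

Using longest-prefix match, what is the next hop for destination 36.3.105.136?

Routes whose prefix contains 36.3.105.136:
  0.0.0.0/0 (default, matches everything) -> R20
  36.0.0.0/9 (36.0.0.0 - 36.127.255.255) -> R29
  36.0.0.0/10 (36.0.0.0 - 36.63.255.255) -> R10
  36.0.0.0/11 (36.0.0.0 - 36.31.255.255) -> R25
  36.0.0.0/13 (36.0.0.0 - 36.7.255.255) -> R17
  36.0.0.0/14 (36.0.0.0 - 36.3.255.255) -> R24
More-specific entries that do NOT match:
  36.3.105.200/30 (36.3.105.200 - 36.3.105.203) does not contain 36.3.105.136
  164.3.105.128/28 (164.3.105.128 - 164.3.105.143) does not contain 36.3.105.136
  36.3.104.0/24 (36.3.104.0 - 36.3.104.255) does not contain 36.3.105.136
  36.3.108.0/22 (36.3.108.0 - 36.3.111.255) does not contain 36.3.105.136
  36.3.96.0/21 (36.3.96.0 - 36.3.103.255) does not contain 36.3.105.136
  36.3.224.0/19 (36.3.224.0 - 36.3.255.255) does not contain 36.3.105.136
  100.3.0.0/16 (100.3.0.0 - 100.3.255.255) does not contain 36.3.105.136
Longest matching prefix is /14 -> next hop R24.

R24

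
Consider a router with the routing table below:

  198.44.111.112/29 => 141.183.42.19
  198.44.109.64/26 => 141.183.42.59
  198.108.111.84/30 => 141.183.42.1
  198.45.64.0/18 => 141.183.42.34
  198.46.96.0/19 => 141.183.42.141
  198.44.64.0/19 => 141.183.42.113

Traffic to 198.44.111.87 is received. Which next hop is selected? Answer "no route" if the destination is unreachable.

No entry's prefix contains 198.44.111.87; there is no default route.

no route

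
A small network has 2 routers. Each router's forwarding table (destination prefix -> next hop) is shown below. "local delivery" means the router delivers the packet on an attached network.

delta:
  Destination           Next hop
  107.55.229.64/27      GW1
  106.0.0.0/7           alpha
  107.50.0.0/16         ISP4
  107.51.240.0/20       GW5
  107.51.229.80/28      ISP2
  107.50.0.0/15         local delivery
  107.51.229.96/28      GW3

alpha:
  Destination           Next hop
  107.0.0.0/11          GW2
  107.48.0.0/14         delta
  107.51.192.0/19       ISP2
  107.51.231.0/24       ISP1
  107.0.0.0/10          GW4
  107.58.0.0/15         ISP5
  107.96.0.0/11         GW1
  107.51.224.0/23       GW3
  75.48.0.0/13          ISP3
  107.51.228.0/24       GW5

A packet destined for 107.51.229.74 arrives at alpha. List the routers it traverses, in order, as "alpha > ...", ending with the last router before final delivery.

At alpha: longest match for 107.51.229.74 is 107.48.0.0/14 -> delta
At delta: longest match for 107.51.229.74 is 107.50.0.0/15 -> local delivery

alpha > delta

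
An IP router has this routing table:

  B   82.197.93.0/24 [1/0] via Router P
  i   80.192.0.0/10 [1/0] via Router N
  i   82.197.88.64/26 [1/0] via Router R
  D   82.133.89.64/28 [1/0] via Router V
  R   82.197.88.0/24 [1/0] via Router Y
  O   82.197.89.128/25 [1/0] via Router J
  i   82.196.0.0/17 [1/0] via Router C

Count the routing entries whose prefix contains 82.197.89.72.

0

No listed prefix contains 82.197.89.72.
Total matching entries: 0.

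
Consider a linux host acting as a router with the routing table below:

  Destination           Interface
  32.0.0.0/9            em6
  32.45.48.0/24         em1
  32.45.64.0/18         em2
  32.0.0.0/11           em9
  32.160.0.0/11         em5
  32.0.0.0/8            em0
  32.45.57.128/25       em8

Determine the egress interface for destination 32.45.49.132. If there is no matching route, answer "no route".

Routes whose prefix contains 32.45.49.132:
  32.0.0.0/8 (32.0.0.0 - 32.255.255.255) -> em0
  32.0.0.0/9 (32.0.0.0 - 32.127.255.255) -> em6
More-specific entries that do NOT match:
  32.45.57.128/25 (32.45.57.128 - 32.45.57.255) does not contain 32.45.49.132
  32.45.48.0/24 (32.45.48.0 - 32.45.48.255) does not contain 32.45.49.132
  32.45.64.0/18 (32.45.64.0 - 32.45.127.255) does not contain 32.45.49.132
  32.0.0.0/11 (32.0.0.0 - 32.31.255.255) does not contain 32.45.49.132
  32.160.0.0/11 (32.160.0.0 - 32.191.255.255) does not contain 32.45.49.132
Longest matching prefix is /9 -> interface em6.

em6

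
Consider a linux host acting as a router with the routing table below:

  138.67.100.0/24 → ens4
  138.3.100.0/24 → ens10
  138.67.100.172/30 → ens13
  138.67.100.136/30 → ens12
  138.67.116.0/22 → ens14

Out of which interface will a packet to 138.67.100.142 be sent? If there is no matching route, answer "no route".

Routes whose prefix contains 138.67.100.142:
  138.67.100.0/24 (138.67.100.0 - 138.67.100.255) -> ens4
More-specific entries that do NOT match:
  138.67.100.172/30 (138.67.100.172 - 138.67.100.175) does not contain 138.67.100.142
  138.67.100.136/30 (138.67.100.136 - 138.67.100.139) does not contain 138.67.100.142
Longest matching prefix is /24 -> interface ens4.

ens4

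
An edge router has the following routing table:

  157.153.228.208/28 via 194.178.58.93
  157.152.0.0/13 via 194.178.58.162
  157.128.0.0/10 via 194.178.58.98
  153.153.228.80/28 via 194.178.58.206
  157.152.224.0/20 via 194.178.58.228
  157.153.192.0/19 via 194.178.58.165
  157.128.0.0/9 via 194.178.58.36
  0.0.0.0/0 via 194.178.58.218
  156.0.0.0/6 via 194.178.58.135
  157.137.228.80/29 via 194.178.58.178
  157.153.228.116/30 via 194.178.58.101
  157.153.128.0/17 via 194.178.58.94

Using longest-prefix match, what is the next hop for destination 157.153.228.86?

Routes whose prefix contains 157.153.228.86:
  0.0.0.0/0 (default, matches everything) -> 194.178.58.218
  156.0.0.0/6 (156.0.0.0 - 159.255.255.255) -> 194.178.58.135
  157.128.0.0/9 (157.128.0.0 - 157.255.255.255) -> 194.178.58.36
  157.128.0.0/10 (157.128.0.0 - 157.191.255.255) -> 194.178.58.98
  157.152.0.0/13 (157.152.0.0 - 157.159.255.255) -> 194.178.58.162
  157.153.128.0/17 (157.153.128.0 - 157.153.255.255) -> 194.178.58.94
More-specific entries that do NOT match:
  157.153.228.116/30 (157.153.228.116 - 157.153.228.119) does not contain 157.153.228.86
  157.137.228.80/29 (157.137.228.80 - 157.137.228.87) does not contain 157.153.228.86
  157.153.228.208/28 (157.153.228.208 - 157.153.228.223) does not contain 157.153.228.86
  153.153.228.80/28 (153.153.228.80 - 153.153.228.95) does not contain 157.153.228.86
  157.152.224.0/20 (157.152.224.0 - 157.152.239.255) does not contain 157.153.228.86
  157.153.192.0/19 (157.153.192.0 - 157.153.223.255) does not contain 157.153.228.86
Longest matching prefix is /17 -> next hop 194.178.58.94.

194.178.58.94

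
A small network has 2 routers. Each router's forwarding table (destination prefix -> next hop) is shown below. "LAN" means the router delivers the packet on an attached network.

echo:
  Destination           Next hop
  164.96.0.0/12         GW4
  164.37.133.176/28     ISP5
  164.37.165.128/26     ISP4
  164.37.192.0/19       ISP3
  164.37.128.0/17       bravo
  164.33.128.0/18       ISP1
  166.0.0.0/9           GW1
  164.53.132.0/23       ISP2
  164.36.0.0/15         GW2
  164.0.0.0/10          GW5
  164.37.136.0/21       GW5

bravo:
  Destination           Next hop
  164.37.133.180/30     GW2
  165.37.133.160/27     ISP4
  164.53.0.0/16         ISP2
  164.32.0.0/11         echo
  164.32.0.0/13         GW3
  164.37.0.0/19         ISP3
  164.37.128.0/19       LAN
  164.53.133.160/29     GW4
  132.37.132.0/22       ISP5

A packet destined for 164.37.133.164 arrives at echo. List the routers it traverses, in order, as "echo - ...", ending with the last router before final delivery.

At echo: longest match for 164.37.133.164 is 164.37.128.0/17 -> bravo
At bravo: longest match for 164.37.133.164 is 164.37.128.0/19 -> LAN

echo - bravo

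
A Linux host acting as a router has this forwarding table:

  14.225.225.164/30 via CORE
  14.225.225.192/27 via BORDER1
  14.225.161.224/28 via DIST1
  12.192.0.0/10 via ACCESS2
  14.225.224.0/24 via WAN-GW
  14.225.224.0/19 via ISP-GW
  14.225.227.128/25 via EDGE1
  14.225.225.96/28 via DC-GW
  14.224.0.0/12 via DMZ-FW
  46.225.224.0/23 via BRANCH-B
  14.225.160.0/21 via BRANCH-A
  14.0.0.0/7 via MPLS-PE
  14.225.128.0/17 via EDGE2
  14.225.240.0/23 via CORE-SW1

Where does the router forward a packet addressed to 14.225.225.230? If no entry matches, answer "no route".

Routes whose prefix contains 14.225.225.230:
  14.0.0.0/7 (14.0.0.0 - 15.255.255.255) -> MPLS-PE
  14.224.0.0/12 (14.224.0.0 - 14.239.255.255) -> DMZ-FW
  14.225.128.0/17 (14.225.128.0 - 14.225.255.255) -> EDGE2
  14.225.224.0/19 (14.225.224.0 - 14.225.255.255) -> ISP-GW
More-specific entries that do NOT match:
  14.225.225.164/30 (14.225.225.164 - 14.225.225.167) does not contain 14.225.225.230
  14.225.161.224/28 (14.225.161.224 - 14.225.161.239) does not contain 14.225.225.230
  14.225.225.96/28 (14.225.225.96 - 14.225.225.111) does not contain 14.225.225.230
  14.225.225.192/27 (14.225.225.192 - 14.225.225.223) does not contain 14.225.225.230
  14.225.227.128/25 (14.225.227.128 - 14.225.227.255) does not contain 14.225.225.230
  14.225.224.0/24 (14.225.224.0 - 14.225.224.255) does not contain 14.225.225.230
  46.225.224.0/23 (46.225.224.0 - 46.225.225.255) does not contain 14.225.225.230
  14.225.240.0/23 (14.225.240.0 - 14.225.241.255) does not contain 14.225.225.230
  14.225.160.0/21 (14.225.160.0 - 14.225.167.255) does not contain 14.225.225.230
Longest matching prefix is /19 -> next hop ISP-GW.

ISP-GW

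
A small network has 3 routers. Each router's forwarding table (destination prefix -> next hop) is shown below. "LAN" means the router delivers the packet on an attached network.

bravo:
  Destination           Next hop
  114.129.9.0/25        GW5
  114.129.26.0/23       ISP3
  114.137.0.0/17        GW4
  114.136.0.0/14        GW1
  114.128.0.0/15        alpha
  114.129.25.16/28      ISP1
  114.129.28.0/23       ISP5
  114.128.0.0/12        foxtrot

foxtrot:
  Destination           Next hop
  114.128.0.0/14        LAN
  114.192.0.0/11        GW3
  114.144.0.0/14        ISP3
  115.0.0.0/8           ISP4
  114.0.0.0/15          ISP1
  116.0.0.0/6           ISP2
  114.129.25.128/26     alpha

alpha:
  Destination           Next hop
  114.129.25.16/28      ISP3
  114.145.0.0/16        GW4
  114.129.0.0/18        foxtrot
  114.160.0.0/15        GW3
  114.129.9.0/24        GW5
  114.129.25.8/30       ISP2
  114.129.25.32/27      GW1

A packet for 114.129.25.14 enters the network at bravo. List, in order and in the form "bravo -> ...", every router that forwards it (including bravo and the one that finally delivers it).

bravo -> alpha -> foxtrot

At bravo: longest match for 114.129.25.14 is 114.128.0.0/15 -> alpha
At alpha: longest match for 114.129.25.14 is 114.129.0.0/18 -> foxtrot
At foxtrot: longest match for 114.129.25.14 is 114.128.0.0/14 -> LAN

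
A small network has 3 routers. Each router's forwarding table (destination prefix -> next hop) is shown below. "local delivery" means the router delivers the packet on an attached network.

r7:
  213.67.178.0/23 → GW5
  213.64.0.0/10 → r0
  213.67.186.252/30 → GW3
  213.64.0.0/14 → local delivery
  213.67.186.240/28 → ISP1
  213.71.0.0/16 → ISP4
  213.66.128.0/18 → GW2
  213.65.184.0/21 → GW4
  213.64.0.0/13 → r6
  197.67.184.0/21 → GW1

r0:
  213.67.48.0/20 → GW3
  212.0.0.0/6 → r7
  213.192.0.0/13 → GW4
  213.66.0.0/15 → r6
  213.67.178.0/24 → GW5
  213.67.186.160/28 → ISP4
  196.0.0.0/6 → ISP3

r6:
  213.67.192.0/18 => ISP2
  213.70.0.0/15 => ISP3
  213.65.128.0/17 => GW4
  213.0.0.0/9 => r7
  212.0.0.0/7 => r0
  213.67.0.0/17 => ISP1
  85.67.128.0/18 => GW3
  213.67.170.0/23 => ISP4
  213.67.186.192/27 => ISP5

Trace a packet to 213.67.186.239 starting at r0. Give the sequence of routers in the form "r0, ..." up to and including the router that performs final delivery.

r0, r6, r7

At r0: longest match for 213.67.186.239 is 213.66.0.0/15 -> r6
At r6: longest match for 213.67.186.239 is 213.0.0.0/9 -> r7
At r7: longest match for 213.67.186.239 is 213.64.0.0/14 -> local delivery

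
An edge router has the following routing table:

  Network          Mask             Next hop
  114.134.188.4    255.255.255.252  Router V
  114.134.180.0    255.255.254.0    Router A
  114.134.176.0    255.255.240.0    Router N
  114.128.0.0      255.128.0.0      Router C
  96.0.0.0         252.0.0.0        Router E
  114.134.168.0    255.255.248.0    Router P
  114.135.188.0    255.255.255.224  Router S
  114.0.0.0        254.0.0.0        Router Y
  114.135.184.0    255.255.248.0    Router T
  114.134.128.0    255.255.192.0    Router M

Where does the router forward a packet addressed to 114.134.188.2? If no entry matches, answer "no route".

Routes whose prefix contains 114.134.188.2:
  114.0.0.0/7 (114.0.0.0 - 115.255.255.255) -> Router Y
  114.128.0.0/9 (114.128.0.0 - 114.255.255.255) -> Router C
  114.134.128.0/18 (114.134.128.0 - 114.134.191.255) -> Router M
  114.134.176.0/20 (114.134.176.0 - 114.134.191.255) -> Router N
More-specific entries that do NOT match:
  114.134.188.4/30 (114.134.188.4 - 114.134.188.7) does not contain 114.134.188.2
  114.135.188.0/27 (114.135.188.0 - 114.135.188.31) does not contain 114.134.188.2
  114.134.180.0/23 (114.134.180.0 - 114.134.181.255) does not contain 114.134.188.2
  114.134.168.0/21 (114.134.168.0 - 114.134.175.255) does not contain 114.134.188.2
  114.135.184.0/21 (114.135.184.0 - 114.135.191.255) does not contain 114.134.188.2
Longest matching prefix is /20 -> next hop Router N.

Router N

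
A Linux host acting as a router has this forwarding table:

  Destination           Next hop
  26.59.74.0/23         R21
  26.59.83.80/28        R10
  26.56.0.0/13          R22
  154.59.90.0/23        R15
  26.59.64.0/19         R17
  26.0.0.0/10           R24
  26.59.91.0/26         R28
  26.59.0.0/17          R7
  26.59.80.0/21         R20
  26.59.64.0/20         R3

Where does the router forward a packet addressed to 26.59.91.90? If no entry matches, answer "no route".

Routes whose prefix contains 26.59.91.90:
  26.0.0.0/10 (26.0.0.0 - 26.63.255.255) -> R24
  26.56.0.0/13 (26.56.0.0 - 26.63.255.255) -> R22
  26.59.0.0/17 (26.59.0.0 - 26.59.127.255) -> R7
  26.59.64.0/19 (26.59.64.0 - 26.59.95.255) -> R17
More-specific entries that do NOT match:
  26.59.83.80/28 (26.59.83.80 - 26.59.83.95) does not contain 26.59.91.90
  26.59.91.0/26 (26.59.91.0 - 26.59.91.63) does not contain 26.59.91.90
  26.59.74.0/23 (26.59.74.0 - 26.59.75.255) does not contain 26.59.91.90
  154.59.90.0/23 (154.59.90.0 - 154.59.91.255) does not contain 26.59.91.90
  26.59.80.0/21 (26.59.80.0 - 26.59.87.255) does not contain 26.59.91.90
  26.59.64.0/20 (26.59.64.0 - 26.59.79.255) does not contain 26.59.91.90
Longest matching prefix is /19 -> next hop R17.

R17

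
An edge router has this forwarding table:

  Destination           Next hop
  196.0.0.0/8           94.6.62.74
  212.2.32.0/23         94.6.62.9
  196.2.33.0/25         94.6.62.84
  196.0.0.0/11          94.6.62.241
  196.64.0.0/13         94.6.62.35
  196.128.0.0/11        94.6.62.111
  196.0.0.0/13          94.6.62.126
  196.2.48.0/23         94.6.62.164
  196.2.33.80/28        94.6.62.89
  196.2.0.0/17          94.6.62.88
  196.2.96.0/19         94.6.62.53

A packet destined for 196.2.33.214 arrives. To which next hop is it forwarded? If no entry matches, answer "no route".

94.6.62.88

Routes whose prefix contains 196.2.33.214:
  196.0.0.0/8 (196.0.0.0 - 196.255.255.255) -> 94.6.62.74
  196.0.0.0/11 (196.0.0.0 - 196.31.255.255) -> 94.6.62.241
  196.0.0.0/13 (196.0.0.0 - 196.7.255.255) -> 94.6.62.126
  196.2.0.0/17 (196.2.0.0 - 196.2.127.255) -> 94.6.62.88
More-specific entries that do NOT match:
  196.2.33.80/28 (196.2.33.80 - 196.2.33.95) does not contain 196.2.33.214
  196.2.33.0/25 (196.2.33.0 - 196.2.33.127) does not contain 196.2.33.214
  212.2.32.0/23 (212.2.32.0 - 212.2.33.255) does not contain 196.2.33.214
  196.2.48.0/23 (196.2.48.0 - 196.2.49.255) does not contain 196.2.33.214
  196.2.96.0/19 (196.2.96.0 - 196.2.127.255) does not contain 196.2.33.214
Longest matching prefix is /17 -> next hop 94.6.62.88.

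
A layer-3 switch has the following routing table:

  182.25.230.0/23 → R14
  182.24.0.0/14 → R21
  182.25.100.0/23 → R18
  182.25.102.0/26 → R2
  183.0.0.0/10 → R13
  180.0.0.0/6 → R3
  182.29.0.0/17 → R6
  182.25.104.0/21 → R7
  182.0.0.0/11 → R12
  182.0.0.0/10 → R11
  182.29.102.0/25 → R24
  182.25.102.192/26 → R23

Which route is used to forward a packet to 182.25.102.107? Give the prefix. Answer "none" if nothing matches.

Entries matching 182.25.102.107:
  180.0.0.0/6 (180.0.0.0 - 183.255.255.255)
  182.0.0.0/10 (182.0.0.0 - 182.63.255.255)
  182.0.0.0/11 (182.0.0.0 - 182.31.255.255)
  182.24.0.0/14 (182.24.0.0 - 182.27.255.255)
Most specific is 182.24.0.0/14.

182.24.0.0/14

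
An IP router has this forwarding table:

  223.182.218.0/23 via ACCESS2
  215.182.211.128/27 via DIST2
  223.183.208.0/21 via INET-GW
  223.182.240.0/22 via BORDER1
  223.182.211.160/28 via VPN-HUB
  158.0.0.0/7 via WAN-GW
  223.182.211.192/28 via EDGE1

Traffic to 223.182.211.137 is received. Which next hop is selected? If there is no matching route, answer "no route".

No entry's prefix contains 223.182.211.137; there is no default route.

no route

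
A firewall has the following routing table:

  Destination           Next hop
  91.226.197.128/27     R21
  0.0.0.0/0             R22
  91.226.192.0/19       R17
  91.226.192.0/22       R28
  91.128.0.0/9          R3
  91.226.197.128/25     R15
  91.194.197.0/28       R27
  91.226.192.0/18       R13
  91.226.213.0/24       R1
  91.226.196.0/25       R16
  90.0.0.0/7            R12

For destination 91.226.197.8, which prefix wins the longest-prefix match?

91.226.192.0/19

Entries matching 91.226.197.8:
  0.0.0.0/0 (default, matches everything)
  90.0.0.0/7 (90.0.0.0 - 91.255.255.255)
  91.128.0.0/9 (91.128.0.0 - 91.255.255.255)
  91.226.192.0/18 (91.226.192.0 - 91.226.255.255)
  91.226.192.0/19 (91.226.192.0 - 91.226.223.255)
Most specific is 91.226.192.0/19.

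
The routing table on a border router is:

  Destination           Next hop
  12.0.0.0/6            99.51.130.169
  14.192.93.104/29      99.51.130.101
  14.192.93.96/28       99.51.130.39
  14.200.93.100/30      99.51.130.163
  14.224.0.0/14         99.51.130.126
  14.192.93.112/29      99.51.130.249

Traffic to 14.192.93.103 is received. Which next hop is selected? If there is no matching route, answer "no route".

99.51.130.39

Routes whose prefix contains 14.192.93.103:
  12.0.0.0/6 (12.0.0.0 - 15.255.255.255) -> 99.51.130.169
  14.192.93.96/28 (14.192.93.96 - 14.192.93.111) -> 99.51.130.39
More-specific entries that do NOT match:
  14.200.93.100/30 (14.200.93.100 - 14.200.93.103) does not contain 14.192.93.103
  14.192.93.104/29 (14.192.93.104 - 14.192.93.111) does not contain 14.192.93.103
  14.192.93.112/29 (14.192.93.112 - 14.192.93.119) does not contain 14.192.93.103
Longest matching prefix is /28 -> next hop 99.51.130.39.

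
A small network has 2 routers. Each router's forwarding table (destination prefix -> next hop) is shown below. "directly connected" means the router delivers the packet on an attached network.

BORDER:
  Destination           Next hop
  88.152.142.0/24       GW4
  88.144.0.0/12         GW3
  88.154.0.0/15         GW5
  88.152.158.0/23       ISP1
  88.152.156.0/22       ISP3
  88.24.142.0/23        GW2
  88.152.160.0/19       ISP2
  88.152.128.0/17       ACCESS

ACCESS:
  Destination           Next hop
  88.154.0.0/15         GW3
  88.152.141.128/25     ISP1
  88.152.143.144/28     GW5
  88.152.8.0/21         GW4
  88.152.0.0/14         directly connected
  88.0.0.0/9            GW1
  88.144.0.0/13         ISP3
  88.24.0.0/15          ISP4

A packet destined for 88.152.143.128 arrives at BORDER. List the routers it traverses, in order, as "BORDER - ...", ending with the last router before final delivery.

BORDER - ACCESS

At BORDER: longest match for 88.152.143.128 is 88.152.128.0/17 -> ACCESS
At ACCESS: longest match for 88.152.143.128 is 88.152.0.0/14 -> directly connected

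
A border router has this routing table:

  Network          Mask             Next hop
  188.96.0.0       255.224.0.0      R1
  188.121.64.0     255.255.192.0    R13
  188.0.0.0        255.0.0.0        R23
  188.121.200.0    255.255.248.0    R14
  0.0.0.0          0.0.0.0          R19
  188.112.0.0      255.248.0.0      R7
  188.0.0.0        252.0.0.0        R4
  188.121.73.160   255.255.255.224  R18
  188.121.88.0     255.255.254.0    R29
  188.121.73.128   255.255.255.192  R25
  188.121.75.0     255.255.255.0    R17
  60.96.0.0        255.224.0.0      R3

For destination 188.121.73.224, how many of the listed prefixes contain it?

5

Prefixes containing 188.121.73.224:
  0.0.0.0/0 (default, matches everything)
  188.0.0.0/6 (188.0.0.0 - 191.255.255.255)
  188.0.0.0/8 (188.0.0.0 - 188.255.255.255)
  188.96.0.0/11 (188.96.0.0 - 188.127.255.255)
  188.121.64.0/18 (188.121.64.0 - 188.121.127.255)
Total matching entries: 5.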